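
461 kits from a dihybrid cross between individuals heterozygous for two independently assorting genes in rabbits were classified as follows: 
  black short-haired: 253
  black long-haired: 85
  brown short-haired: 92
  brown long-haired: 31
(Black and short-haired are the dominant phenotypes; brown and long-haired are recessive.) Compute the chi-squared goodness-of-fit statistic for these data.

0.702

A dihybrid F₂ with independent assortment and complete dominance at both loci gives a 9:3:3:1 phenotypic ratio.
Expected counts for N = 461 under a 9:3:3:1 ratio (total parts = 16):
  black short-haired: 461 × 9/16 = 259.3125
  black long-haired: 461 × 3/16 = 86.4375
  brown short-haired: 461 × 3/16 = 86.4375
  brown long-haired: 461 × 1/16 = 28.8125
χ² = Σ (O − E)² / E
  black short-haired: (253 − 259.3125)² / 259.3125 = 0.1537
  black long-haired: (85 − 86.4375)² / 86.4375 = 0.0239
  brown short-haired: (92 − 86.4375)² / 86.4375 = 0.3580
  brown long-haired: (31 − 28.8125)² / 28.8125 = 0.1661
χ² = 0.1537 + 0.0239 + 0.3580 + 0.1661 = 0.7017 ≈ 0.702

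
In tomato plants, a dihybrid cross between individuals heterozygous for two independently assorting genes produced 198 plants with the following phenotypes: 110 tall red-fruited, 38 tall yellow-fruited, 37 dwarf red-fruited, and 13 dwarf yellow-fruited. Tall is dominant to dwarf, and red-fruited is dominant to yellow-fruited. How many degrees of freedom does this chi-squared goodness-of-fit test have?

A dihybrid F₂ with independent assortment and complete dominance at both loci gives a 9:3:3:1 phenotypic ratio.
A goodness-of-fit test with 4 phenotype classes has df = 4 − 1 = 3.

3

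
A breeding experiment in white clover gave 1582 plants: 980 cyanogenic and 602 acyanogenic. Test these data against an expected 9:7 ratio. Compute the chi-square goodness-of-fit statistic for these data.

Expected counts for N = 1582 under a 9:7 ratio (total parts = 16):
  cyanogenic: 1582 × 9/16 = 889.875
  acyanogenic: 1582 × 7/16 = 692.125
χ² = Σ (O − E)² / E
  cyanogenic: (980 − 889.875)² / 889.875 = 9.1277
  acyanogenic: (602 − 692.125)² / 692.125 = 11.7356
χ² = 9.1277 + 11.7356 = 20.8633 ≈ 20.863

20.863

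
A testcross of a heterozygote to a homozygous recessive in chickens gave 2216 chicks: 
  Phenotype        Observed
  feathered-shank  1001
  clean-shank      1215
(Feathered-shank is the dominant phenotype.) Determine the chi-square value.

A testcross of a heterozygote (Aa × aa) gives a 1:1 phenotypic ratio.
Under the 1:1 hypothesis (Σ ratio = 2, N = 2216):
  feathered-shank: 2216 × 1/2 = 1108
  clean-shank: 2216 × 1/2 = 1108
χ² = Σ (O − E)² / E
  feathered-shank: (1001 − 1108)² / 1108 = 10.3330
  clean-shank: (1215 − 1108)² / 1108 = 10.3330
χ² = 10.3330 + 10.3330 = 20.666

20.666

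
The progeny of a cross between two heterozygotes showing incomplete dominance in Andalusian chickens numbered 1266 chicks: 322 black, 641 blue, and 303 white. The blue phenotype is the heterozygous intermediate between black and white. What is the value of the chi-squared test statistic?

0.773

With incomplete dominance, a heterozygote × heterozygote cross gives a 1:2:1 phenotypic ratio.
The 1:2:1 ratio has 4 parts, so with N = 1266 the expected counts are:
  black: 1266 × 1/4 = 316.5
  blue: 1266 × 2/4 = 633
  white: 1266 × 1/4 = 316.5
χ² = Σ (O − E)² / E
  black: (322 − 316.5)² / 316.5 = 0.0956
  blue: (641 − 633)² / 633 = 0.1011
  white: (303 − 316.5)² / 316.5 = 0.5758
χ² = 0.0956 + 0.1011 + 0.5758 = 0.7725 ≈ 0.773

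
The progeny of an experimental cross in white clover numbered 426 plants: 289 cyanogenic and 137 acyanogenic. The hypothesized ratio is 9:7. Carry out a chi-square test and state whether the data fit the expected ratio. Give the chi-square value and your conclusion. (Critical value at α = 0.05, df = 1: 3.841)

Under the 9:7 hypothesis (Σ ratio = 16, N = 426):
  cyanogenic: 426 × 9/16 = 239.625
  acyanogenic: 426 × 7/16 = 186.375
χ² = Σ (O − E)² / E
  cyanogenic: (289 − 239.625)² / 239.625 = 10.1738
  acyanogenic: (137 − 186.375)² / 186.375 = 13.0806
χ² = 10.1738 + 13.0806 = 23.2544 ≈ 23.254
Degrees of freedom = 2 − 1 = 1; critical value at α = 0.05 is 3.841.
Since 23.254 > 3.841, we reject the null hypothesis — the data do not fit the 9:7 ratio.

23.254; not consistent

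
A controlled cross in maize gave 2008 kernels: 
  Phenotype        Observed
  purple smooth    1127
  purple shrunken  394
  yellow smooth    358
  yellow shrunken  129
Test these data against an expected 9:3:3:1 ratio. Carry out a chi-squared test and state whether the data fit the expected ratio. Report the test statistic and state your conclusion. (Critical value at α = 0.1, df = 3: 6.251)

The 9:3:3:1 ratio has 16 parts, so with N = 2008 the expected counts are:
  purple smooth: 2008 × 9/16 = 1129.5
  purple shrunken: 2008 × 3/16 = 376.5
  yellow smooth: 2008 × 3/16 = 376.5
  yellow shrunken: 2008 × 1/16 = 125.5
χ² = Σ (O − E)² / E
  purple smooth: (1127 − 1129.5)² / 1129.5 = 0.0055
  purple shrunken: (394 − 376.5)² / 376.5 = 0.8134
  yellow smooth: (358 − 376.5)² / 376.5 = 0.9090
  yellow shrunken: (129 − 125.5)² / 125.5 = 0.0976
χ² = 0.0055 + 0.8134 + 0.9090 + 0.0976 = 1.8255 ≈ 1.826
Degrees of freedom = 4 − 1 = 3; critical value at α = 0.1 is 6.251.
Since 1.826 < 6.251, we fail to reject the null hypothesis — the data are consistent with the 9:3:3:1 ratio.

1.826; consistent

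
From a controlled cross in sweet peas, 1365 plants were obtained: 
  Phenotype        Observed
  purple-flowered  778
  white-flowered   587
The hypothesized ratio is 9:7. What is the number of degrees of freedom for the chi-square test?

1

A goodness-of-fit test with 2 phenotype classes has df = 2 − 1 = 1.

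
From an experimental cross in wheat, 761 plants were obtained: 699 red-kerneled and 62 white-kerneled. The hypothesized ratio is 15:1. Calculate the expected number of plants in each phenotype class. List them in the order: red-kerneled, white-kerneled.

Under the 15:1 hypothesis (Σ ratio = 16, N = 761):
  red-kerneled: 761 × 15/16 = 713.4375
  white-kerneled: 761 × 1/16 = 47.5625

713.4375, 47.5625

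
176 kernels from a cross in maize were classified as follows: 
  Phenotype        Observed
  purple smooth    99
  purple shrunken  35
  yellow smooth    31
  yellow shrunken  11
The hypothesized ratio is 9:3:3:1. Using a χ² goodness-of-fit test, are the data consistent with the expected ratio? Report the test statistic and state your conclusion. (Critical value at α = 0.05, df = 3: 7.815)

The 9:3:3:1 ratio has 16 parts, so with N = 176 the expected counts are:
  purple smooth: 176 × 9/16 = 99
  purple shrunken: 176 × 3/16 = 33
  yellow smooth: 176 × 3/16 = 33
  yellow shrunken: 176 × 1/16 = 11
χ² = Σ (O − E)² / E
  purple smooth: (99 − 99)² / 99 = 0.0000
  purple shrunken: (35 − 33)² / 33 = 0.1212
  yellow smooth: (31 − 33)² / 33 = 0.1212
  yellow shrunken: (11 − 11)² / 11 = 0.0000
χ² = 0.0000 + 0.1212 + 0.1212 + 0.0000 = 0.2424 ≈ 0.242
Degrees of freedom = 4 − 1 = 3; critical value at α = 0.05 is 7.815.
Since 0.242 < 7.815, we fail to reject the null hypothesis — the data are consistent with the 9:3:3:1 ratio.

0.242; consistent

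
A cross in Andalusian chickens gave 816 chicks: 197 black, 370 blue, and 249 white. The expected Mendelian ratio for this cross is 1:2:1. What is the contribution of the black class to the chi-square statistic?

0.240

Total ratio parts = 4. Expected numbers out of 816:
  black: 816 × 1/4 = 204
  blue: 816 × 2/4 = 408
  white: 816 × 1/4 = 204
Contribution of black: (197 − 204)² / 204 = 0.2402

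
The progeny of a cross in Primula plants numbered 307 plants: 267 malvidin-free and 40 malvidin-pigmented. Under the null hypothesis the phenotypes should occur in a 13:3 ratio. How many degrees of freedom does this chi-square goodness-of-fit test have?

A goodness-of-fit test with 2 phenotype classes has df = 2 − 1 = 1.

1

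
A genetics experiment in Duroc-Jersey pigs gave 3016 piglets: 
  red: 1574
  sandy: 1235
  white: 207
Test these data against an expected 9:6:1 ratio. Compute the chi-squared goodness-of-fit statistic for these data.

20.224

The 9:6:1 ratio has 16 parts, so with N = 3016 the expected counts are:
  red: 3016 × 9/16 = 1696.5
  sandy: 3016 × 6/16 = 1131
  white: 3016 × 1/16 = 188.5
χ² = Σ (O − E)² / E
  red: (1574 − 1696.5)² / 1696.5 = 8.8454
  sandy: (1235 − 1131)² / 1131 = 9.5632
  white: (207 − 188.5)² / 188.5 = 1.8156
χ² = 8.8454 + 9.5632 + 1.8156 = 20.2242 ≈ 20.224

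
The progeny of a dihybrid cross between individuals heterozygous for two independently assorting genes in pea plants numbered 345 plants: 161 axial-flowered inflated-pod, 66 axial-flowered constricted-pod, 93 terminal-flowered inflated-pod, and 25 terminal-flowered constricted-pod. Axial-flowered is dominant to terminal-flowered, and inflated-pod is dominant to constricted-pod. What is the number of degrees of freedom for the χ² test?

A dihybrid F₂ with independent assortment and complete dominance at both loci gives a 9:3:3:1 phenotypic ratio.
A goodness-of-fit test with 4 phenotype classes has df = 4 − 1 = 3.

3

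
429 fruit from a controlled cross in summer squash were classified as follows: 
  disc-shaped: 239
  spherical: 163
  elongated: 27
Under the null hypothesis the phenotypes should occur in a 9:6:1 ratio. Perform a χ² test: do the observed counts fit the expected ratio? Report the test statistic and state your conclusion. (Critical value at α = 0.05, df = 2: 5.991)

0.052; consistent

The 9:6:1 ratio has 16 parts, so with N = 429 the expected counts are:
  disc-shaped: 429 × 9/16 = 241.3125
  spherical: 429 × 6/16 = 160.875
  elongated: 429 × 1/16 = 26.8125
χ² = Σ (O − E)² / E
  disc-shaped: (239 − 241.3125)² / 241.3125 = 0.0222
  spherical: (163 − 160.875)² / 160.875 = 0.0281
  elongated: (27 − 26.8125)² / 26.8125 = 0.0013
χ² = 0.0222 + 0.0281 + 0.0013 = 0.0516 ≈ 0.052
Degrees of freedom = 3 − 1 = 2; critical value at α = 0.05 is 5.991.
Since 0.052 < 5.991, we fail to reject the null hypothesis — the data are consistent with the 9:6:1 ratio.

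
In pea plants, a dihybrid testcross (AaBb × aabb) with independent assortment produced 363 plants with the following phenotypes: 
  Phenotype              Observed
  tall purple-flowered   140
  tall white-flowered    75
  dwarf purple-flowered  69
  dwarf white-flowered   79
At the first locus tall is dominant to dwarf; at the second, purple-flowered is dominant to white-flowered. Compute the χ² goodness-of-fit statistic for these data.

36.196

A dihybrid testcross with independent assortment gives a 1:1:1:1 ratio.
Total ratio parts = 4. Expected numbers out of 363:
  tall purple-flowered: 363 × 1/4 = 90.75
  tall white-flowered: 363 × 1/4 = 90.75
  dwarf purple-flowered: 363 × 1/4 = 90.75
  dwarf white-flowered: 363 × 1/4 = 90.75
χ² = Σ (O − E)² / E
  tall purple-flowered: (140 − 90.75)² / 90.75 = 26.7280
  tall white-flowered: (75 − 90.75)² / 90.75 = 2.7335
  dwarf purple-flowered: (69 − 90.75)² / 90.75 = 5.2128
  dwarf white-flowered: (79 − 90.75)² / 90.75 = 1.5213
χ² = 26.7280 + 2.7335 + 5.2128 + 1.5213 = 36.1956 ≈ 36.196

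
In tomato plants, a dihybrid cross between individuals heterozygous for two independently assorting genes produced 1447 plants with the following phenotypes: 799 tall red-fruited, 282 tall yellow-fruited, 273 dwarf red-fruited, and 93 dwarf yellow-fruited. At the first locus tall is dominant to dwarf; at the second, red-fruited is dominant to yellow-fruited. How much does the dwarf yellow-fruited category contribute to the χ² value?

A dihybrid F₂ with independent assortment and complete dominance at both loci gives a 9:3:3:1 phenotypic ratio.
Under the 9:3:3:1 hypothesis (Σ ratio = 16, N = 1447):
  tall red-fruited: 1447 × 9/16 = 813.9375
  tall yellow-fruited: 1447 × 3/16 = 271.3125
  dwarf red-fruited: 1447 × 3/16 = 271.3125
  dwarf yellow-fruited: 1447 × 1/16 = 90.4375
Contribution of dwarf yellow-fruited: (93 − 90.4375)² / 90.4375 = 0.0726

0.073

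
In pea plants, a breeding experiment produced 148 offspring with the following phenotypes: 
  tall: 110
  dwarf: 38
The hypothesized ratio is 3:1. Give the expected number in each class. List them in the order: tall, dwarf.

111, 37

Total ratio parts = 4. Expected numbers out of 148:
  tall: 148 × 3/4 = 111
  dwarf: 148 × 1/4 = 37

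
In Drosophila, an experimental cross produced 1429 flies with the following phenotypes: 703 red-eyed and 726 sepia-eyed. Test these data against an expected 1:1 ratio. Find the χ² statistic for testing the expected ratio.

0.370

Under the 1:1 hypothesis (Σ ratio = 2, N = 1429):
  red-eyed: 1429 × 1/2 = 714.5
  sepia-eyed: 1429 × 1/2 = 714.5
χ² = Σ (O − E)² / E
  red-eyed: (703 − 714.5)² / 714.5 = 0.1851
  sepia-eyed: (726 − 714.5)² / 714.5 = 0.1851
χ² = 0.1851 + 0.1851 = 0.3702 ≈ 0.370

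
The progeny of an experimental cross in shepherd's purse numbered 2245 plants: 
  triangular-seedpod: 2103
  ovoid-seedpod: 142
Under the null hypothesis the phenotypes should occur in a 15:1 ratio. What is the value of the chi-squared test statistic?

0.022

Total ratio parts = 16. Expected numbers out of 2245:
  triangular-seedpod: 2245 × 15/16 = 2104.6875
  ovoid-seedpod: 2245 × 1/16 = 140.3125
χ² = Σ (O − E)² / E
  triangular-seedpod: (2103 − 2104.6875)² / 2104.6875 = 0.0014
  ovoid-seedpod: (142 − 140.3125)² / 140.3125 = 0.0203
χ² = 0.0014 + 0.0203 = 0.0217 ≈ 0.022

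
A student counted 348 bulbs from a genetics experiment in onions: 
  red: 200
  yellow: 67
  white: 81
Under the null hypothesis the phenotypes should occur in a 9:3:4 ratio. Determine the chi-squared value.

Under the 9:3:4 hypothesis (Σ ratio = 16, N = 348):
  red: 348 × 9/16 = 195.75
  yellow: 348 × 3/16 = 65.25
  white: 348 × 4/16 = 87
χ² = Σ (O − E)² / E
  red: (200 − 195.75)² / 195.75 = 0.0923
  yellow: (67 − 65.25)² / 65.25 = 0.0469
  white: (81 − 87)² / 87 = 0.4138
χ² = 0.0923 + 0.0469 + 0.4138 = 0.553

0.553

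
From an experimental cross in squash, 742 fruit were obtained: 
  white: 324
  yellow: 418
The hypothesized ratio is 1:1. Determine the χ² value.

Expected counts for N = 742 under a 1:1 ratio (total parts = 2):
  white: 742 × 1/2 = 371
  yellow: 742 × 1/2 = 371
χ² = Σ (O − E)² / E
  white: (324 − 371)² / 371 = 5.9542
  yellow: (418 − 371)² / 371 = 5.9542
χ² = 5.9542 + 5.9542 = 11.9084 ≈ 11.908

11.908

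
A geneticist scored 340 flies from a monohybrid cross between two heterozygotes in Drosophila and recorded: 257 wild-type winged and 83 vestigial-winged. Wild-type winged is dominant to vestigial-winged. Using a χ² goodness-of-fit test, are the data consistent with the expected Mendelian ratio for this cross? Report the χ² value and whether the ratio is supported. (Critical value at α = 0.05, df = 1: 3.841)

For a monohybrid cross between heterozygotes with complete dominance, the expected phenotypic ratio is 3:1.
The 3:1 ratio has 4 parts, so with N = 340 the expected counts are:
  wild-type winged: 340 × 3/4 = 255
  vestigial-winged: 340 × 1/4 = 85
χ² = Σ (O − E)² / E
  wild-type winged: (257 − 255)² / 255 = 0.0157
  vestigial-winged: (83 − 85)² / 85 = 0.0471
χ² = 0.0157 + 0.0471 = 0.0628 ≈ 0.063
Degrees of freedom = 2 − 1 = 1; critical value at α = 0.05 is 3.841.
Since 0.063 < 3.841, we fail to reject the null hypothesis — the data are consistent with the 3:1 ratio.

0.063; consistent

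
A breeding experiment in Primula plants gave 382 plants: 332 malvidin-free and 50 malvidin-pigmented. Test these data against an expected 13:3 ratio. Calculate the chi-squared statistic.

8.036

Under the 13:3 hypothesis (Σ ratio = 16, N = 382):
  malvidin-free: 382 × 13/16 = 310.375
  malvidin-pigmented: 382 × 3/16 = 71.625
χ² = Σ (O − E)² / E
  malvidin-free: (332 − 310.375)² / 310.375 = 1.5067
  malvidin-pigmented: (50 − 71.625)² / 71.625 = 6.5290
χ² = 1.5067 + 6.5290 = 8.0357 ≈ 8.036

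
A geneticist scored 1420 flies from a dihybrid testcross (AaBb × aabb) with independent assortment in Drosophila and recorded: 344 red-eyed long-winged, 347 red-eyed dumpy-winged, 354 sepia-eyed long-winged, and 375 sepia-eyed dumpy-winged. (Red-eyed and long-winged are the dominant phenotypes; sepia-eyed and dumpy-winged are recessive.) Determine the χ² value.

A dihybrid testcross with independent assortment gives a 1:1:1:1 ratio.
The 1:1:1:1 ratio has 4 parts, so with N = 1420 the expected counts are:
  red-eyed long-winged: 1420 × 1/4 = 355
  red-eyed dumpy-winged: 1420 × 1/4 = 355
  sepia-eyed long-winged: 1420 × 1/4 = 355
  sepia-eyed dumpy-winged: 1420 × 1/4 = 355
χ² = Σ (O − E)² / E
  red-eyed long-winged: (344 − 355)² / 355 = 0.3408
  red-eyed dumpy-winged: (347 − 355)² / 355 = 0.1803
  sepia-eyed long-winged: (354 − 355)² / 355 = 0.0028
  sepia-eyed dumpy-winged: (375 − 355)² / 355 = 1.1268
χ² = 0.3408 + 0.1803 + 0.0028 + 1.1268 = 1.6507 ≈ 1.651

1.651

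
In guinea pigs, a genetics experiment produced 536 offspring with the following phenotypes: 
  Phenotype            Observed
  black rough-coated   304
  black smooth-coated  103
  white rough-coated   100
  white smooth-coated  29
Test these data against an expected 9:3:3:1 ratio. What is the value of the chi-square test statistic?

Under the 9:3:3:1 hypothesis (Σ ratio = 16, N = 536):
  black rough-coated: 536 × 9/16 = 301.5
  black smooth-coated: 536 × 3/16 = 100.5
  white rough-coated: 536 × 3/16 = 100.5
  white smooth-coated: 536 × 1/16 = 33.5
χ² = Σ (O − E)² / E
  black rough-coated: (304 − 301.5)² / 301.5 = 0.0207
  black smooth-coated: (103 − 100.5)² / 100.5 = 0.0622
  white rough-coated: (100 − 100.5)² / 100.5 = 0.0025
  white smooth-coated: (29 − 33.5)² / 33.5 = 0.6045
χ² = 0.0207 + 0.0622 + 0.0025 + 0.6045 = 0.6899 ≈ 0.690

0.690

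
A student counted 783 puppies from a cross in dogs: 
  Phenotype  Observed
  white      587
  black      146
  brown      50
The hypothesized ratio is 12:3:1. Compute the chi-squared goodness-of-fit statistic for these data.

The 12:3:1 ratio has 16 parts, so with N = 783 the expected counts are:
  white: 783 × 12/16 = 587.25
  black: 783 × 3/16 = 146.8125
  brown: 783 × 1/16 = 48.9375
χ² = Σ (O − E)² / E
  white: (587 − 587.25)² / 587.25 = 0.0001
  black: (146 − 146.8125)² / 146.8125 = 0.0045
  brown: (50 − 48.9375)² / 48.9375 = 0.0231
χ² = 0.0001 + 0.0045 + 0.0231 = 0.0277 ≈ 0.028

0.028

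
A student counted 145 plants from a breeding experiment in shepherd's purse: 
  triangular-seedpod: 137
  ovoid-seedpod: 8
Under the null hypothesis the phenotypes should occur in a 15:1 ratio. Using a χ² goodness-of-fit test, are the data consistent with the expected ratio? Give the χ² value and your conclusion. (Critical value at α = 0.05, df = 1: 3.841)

0.133; consistent

The 15:1 ratio has 16 parts, so with N = 145 the expected counts are:
  triangular-seedpod: 145 × 15/16 = 135.9375
  ovoid-seedpod: 145 × 1/16 = 9.0625
χ² = Σ (O − E)² / E
  triangular-seedpod: (137 − 135.9375)² / 135.9375 = 0.0083
  ovoid-seedpod: (8 − 9.0625)² / 9.0625 = 0.1246
χ² = 0.0083 + 0.1246 = 0.1329 ≈ 0.133
Degrees of freedom = 2 − 1 = 1; critical value at α = 0.05 is 3.841.
Since 0.133 < 3.841, we fail to reject the null hypothesis — the data are consistent with the 15:1 ratio.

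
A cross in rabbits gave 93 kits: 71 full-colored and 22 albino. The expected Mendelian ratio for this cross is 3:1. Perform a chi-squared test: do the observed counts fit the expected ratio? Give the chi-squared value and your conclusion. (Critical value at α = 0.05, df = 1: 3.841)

0.090; consistent

The 3:1 ratio has 4 parts, so with N = 93 the expected counts are:
  full-colored: 93 × 3/4 = 69.75
  albino: 93 × 1/4 = 23.25
χ² = Σ (O − E)² / E
  full-colored: (71 − 69.75)² / 69.75 = 0.0224
  albino: (22 − 23.25)² / 23.25 = 0.0672
χ² = 0.0224 + 0.0672 = 0.0896 ≈ 0.090
Degrees of freedom = 2 − 1 = 1; critical value at α = 0.05 is 3.841.
Since 0.090 < 3.841, we fail to reject the null hypothesis — the data are consistent with the 3:1 ratio.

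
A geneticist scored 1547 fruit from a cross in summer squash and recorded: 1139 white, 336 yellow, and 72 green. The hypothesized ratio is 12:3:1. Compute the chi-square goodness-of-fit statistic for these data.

13.968

The 12:3:1 ratio has 16 parts, so with N = 1547 the expected counts are:
  white: 1547 × 12/16 = 1160.25
  yellow: 1547 × 3/16 = 290.0625
  green: 1547 × 1/16 = 96.6875
χ² = Σ (O − E)² / E
  white: (1139 − 1160.25)² / 1160.25 = 0.3892
  yellow: (336 − 290.0625)² / 290.0625 = 7.2752
  green: (72 − 96.6875)² / 96.6875 = 6.3035
χ² = 0.3892 + 7.2752 + 6.3035 = 13.9679 ≈ 13.968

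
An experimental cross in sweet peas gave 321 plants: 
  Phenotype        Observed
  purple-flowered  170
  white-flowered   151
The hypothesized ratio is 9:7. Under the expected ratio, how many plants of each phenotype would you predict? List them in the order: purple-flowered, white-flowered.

Total ratio parts = 16. Expected numbers out of 321:
  purple-flowered: 321 × 9/16 = 180.5625
  white-flowered: 321 × 7/16 = 140.4375

180.5625, 140.4375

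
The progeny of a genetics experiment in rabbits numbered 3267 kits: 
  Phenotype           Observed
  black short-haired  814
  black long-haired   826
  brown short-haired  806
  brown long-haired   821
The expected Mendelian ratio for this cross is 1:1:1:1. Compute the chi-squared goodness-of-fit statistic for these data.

The 1:1:1:1 ratio has 4 parts, so with N = 3267 the expected counts are:
  black short-haired: 3267 × 1/4 = 816.75
  black long-haired: 3267 × 1/4 = 816.75
  brown short-haired: 3267 × 1/4 = 816.75
  brown long-haired: 3267 × 1/4 = 816.75
χ² = Σ (O − E)² / E
  black short-haired: (814 − 816.75)² / 816.75 = 0.0093
  black long-haired: (826 − 816.75)² / 816.75 = 0.1048
  brown short-haired: (806 − 816.75)² / 816.75 = 0.1415
  brown long-haired: (821 − 816.75)² / 816.75 = 0.0221
χ² = 0.0093 + 0.1048 + 0.1415 + 0.0221 = 0.2777 ≈ 0.278

0.278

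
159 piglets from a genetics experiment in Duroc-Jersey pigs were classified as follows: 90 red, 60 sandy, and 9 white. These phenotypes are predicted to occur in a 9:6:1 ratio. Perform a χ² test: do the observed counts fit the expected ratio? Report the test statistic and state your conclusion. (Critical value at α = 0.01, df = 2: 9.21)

Under the 9:6:1 hypothesis (Σ ratio = 16, N = 159):
  red: 159 × 9/16 = 89.4375
  sandy: 159 × 6/16 = 59.625
  white: 159 × 1/16 = 9.9375
χ² = Σ (O − E)² / E
  red: (90 − 89.4375)² / 89.4375 = 0.0035
  sandy: (60 − 59.625)² / 59.625 = 0.0024
  white: (9 − 9.9375)² / 9.9375 = 0.0884
χ² = 0.0035 + 0.0024 + 0.0884 = 0.0943 ≈ 0.094
Degrees of freedom = 3 − 1 = 2; critical value at α = 0.01 is 9.21.
Since 0.094 < 9.21, we fail to reject the null hypothesis — the data are consistent with the 9:6:1 ratio.

0.094; consistent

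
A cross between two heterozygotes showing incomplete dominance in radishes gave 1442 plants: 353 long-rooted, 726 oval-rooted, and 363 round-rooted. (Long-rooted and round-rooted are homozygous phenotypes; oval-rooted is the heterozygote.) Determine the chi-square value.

With incomplete dominance, a heterozygote × heterozygote cross gives a 1:2:1 phenotypic ratio.
Total ratio parts = 4. Expected numbers out of 1442:
  long-rooted: 1442 × 1/4 = 360.5
  oval-rooted: 1442 × 2/4 = 721
  round-rooted: 1442 × 1/4 = 360.5
χ² = Σ (O − E)² / E
  long-rooted: (353 − 360.5)² / 360.5 = 0.1560
  oval-rooted: (726 − 721)² / 721 = 0.0347
  round-rooted: (363 − 360.5)² / 360.5 = 0.0173
χ² = 0.1560 + 0.0347 + 0.0173 = 0.208

0.208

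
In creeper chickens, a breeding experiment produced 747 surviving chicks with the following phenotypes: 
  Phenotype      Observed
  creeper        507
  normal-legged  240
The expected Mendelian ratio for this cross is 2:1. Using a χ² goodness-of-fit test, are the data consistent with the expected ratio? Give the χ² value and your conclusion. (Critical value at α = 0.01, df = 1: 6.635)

0.488; consistent

Expected counts for N = 747 under a 2:1 ratio (total parts = 3):
  creeper: 747 × 2/3 = 498
  normal-legged: 747 × 1/3 = 249
χ² = Σ (O − E)² / E
  creeper: (507 − 498)² / 498 = 0.1627
  normal-legged: (240 − 249)² / 249 = 0.3253
χ² = 0.1627 + 0.3253 = 0.488
Degrees of freedom = 2 − 1 = 1; critical value at α = 0.01 is 6.635.
Since 0.488 < 6.635, we fail to reject the null hypothesis — the data are consistent with the 2:1 ratio.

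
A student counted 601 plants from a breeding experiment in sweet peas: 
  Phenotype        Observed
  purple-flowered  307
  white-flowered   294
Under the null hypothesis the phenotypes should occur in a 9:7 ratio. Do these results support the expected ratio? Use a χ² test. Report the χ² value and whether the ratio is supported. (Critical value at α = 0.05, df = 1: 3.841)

6.524; not consistent

The 9:7 ratio has 16 parts, so with N = 601 the expected counts are:
  purple-flowered: 601 × 9/16 = 338.0625
  white-flowered: 601 × 7/16 = 262.9375
χ² = Σ (O − E)² / E
  purple-flowered: (307 − 338.0625)² / 338.0625 = 2.8541
  white-flowered: (294 − 262.9375)² / 262.9375 = 3.6696
χ² = 2.8541 + 3.6696 = 6.5237 ≈ 6.524
Degrees of freedom = 2 − 1 = 1; critical value at α = 0.05 is 3.841.
Since 6.524 > 3.841, we reject the null hypothesis — the data do not fit the 9:7 ratio.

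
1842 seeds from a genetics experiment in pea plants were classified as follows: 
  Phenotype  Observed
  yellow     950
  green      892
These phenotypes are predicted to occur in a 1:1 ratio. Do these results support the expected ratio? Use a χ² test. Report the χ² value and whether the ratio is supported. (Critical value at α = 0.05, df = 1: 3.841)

The 1:1 ratio has 2 parts, so with N = 1842 the expected counts are:
  yellow: 1842 × 1/2 = 921
  green: 1842 × 1/2 = 921
χ² = Σ (O − E)² / E
  yellow: (950 − 921)² / 921 = 0.9131
  green: (892 − 921)² / 921 = 0.9131
χ² = 0.9131 + 0.9131 = 1.8262 ≈ 1.826
Degrees of freedom = 2 − 1 = 1; critical value at α = 0.05 is 3.841.
Since 1.826 < 3.841, we fail to reject the null hypothesis — the data are consistent with the 1:1 ratio.

1.826; consistent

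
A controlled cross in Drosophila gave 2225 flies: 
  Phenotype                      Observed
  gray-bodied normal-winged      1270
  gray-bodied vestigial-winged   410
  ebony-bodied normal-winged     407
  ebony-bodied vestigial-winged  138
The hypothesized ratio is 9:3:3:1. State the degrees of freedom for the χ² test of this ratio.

A goodness-of-fit test with 4 phenotype classes has df = 4 − 1 = 3.

3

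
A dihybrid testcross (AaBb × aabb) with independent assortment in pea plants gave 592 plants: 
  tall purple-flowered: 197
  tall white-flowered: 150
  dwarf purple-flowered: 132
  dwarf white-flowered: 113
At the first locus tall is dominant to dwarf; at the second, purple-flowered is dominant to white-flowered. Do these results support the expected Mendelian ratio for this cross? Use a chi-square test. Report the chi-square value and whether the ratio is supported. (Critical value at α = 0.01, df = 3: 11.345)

26.257; not consistent

A dihybrid testcross with independent assortment gives a 1:1:1:1 ratio.
Expected counts for N = 592 under a 1:1:1:1 ratio (total parts = 4):
  tall purple-flowered: 592 × 1/4 = 148
  tall white-flowered: 592 × 1/4 = 148
  dwarf purple-flowered: 592 × 1/4 = 148
  dwarf white-flowered: 592 × 1/4 = 148
χ² = Σ (O − E)² / E
  tall purple-flowered: (197 − 148)² / 148 = 16.2230
  tall white-flowered: (150 − 148)² / 148 = 0.0270
  dwarf purple-flowered: (132 − 148)² / 148 = 1.7297
  dwarf white-flowered: (113 − 148)² / 148 = 8.2770
χ² = 16.2230 + 0.0270 + 1.7297 + 8.2770 = 26.2567 ≈ 26.257
Degrees of freedom = 4 − 1 = 3; critical value at α = 0.01 is 11.345.
Since 26.257 > 11.345, we reject the null hypothesis — the data do not fit the 1:1:1:1 ratio.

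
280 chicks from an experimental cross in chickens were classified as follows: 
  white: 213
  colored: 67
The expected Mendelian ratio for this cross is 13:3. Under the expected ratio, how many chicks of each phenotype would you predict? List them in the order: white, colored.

Total ratio parts = 16. Expected numbers out of 280:
  white: 280 × 13/16 = 227.5
  colored: 280 × 3/16 = 52.5

227.5, 52.5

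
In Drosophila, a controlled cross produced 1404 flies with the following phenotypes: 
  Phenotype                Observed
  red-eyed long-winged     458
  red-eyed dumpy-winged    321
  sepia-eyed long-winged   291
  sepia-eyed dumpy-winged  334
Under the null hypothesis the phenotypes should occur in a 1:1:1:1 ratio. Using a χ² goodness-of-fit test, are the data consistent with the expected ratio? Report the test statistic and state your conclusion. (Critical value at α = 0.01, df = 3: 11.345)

46.262; not consistent

Under the 1:1:1:1 hypothesis (Σ ratio = 4, N = 1404):
  red-eyed long-winged: 1404 × 1/4 = 351
  red-eyed dumpy-winged: 1404 × 1/4 = 351
  sepia-eyed long-winged: 1404 × 1/4 = 351
  sepia-eyed dumpy-winged: 1404 × 1/4 = 351
χ² = Σ (O − E)² / E
  red-eyed long-winged: (458 − 351)² / 351 = 32.6182
  red-eyed dumpy-winged: (321 − 351)² / 351 = 2.5641
  sepia-eyed long-winged: (291 − 351)² / 351 = 10.2564
  sepia-eyed dumpy-winged: (334 − 351)² / 351 = 0.8234
χ² = 32.6182 + 2.5641 + 10.2564 + 0.8234 = 46.2621 ≈ 46.262
Degrees of freedom = 4 − 1 = 3; critical value at α = 0.01 is 11.345.
Since 46.262 > 11.345, we reject the null hypothesis — the data do not fit the 1:1:1:1 ratio.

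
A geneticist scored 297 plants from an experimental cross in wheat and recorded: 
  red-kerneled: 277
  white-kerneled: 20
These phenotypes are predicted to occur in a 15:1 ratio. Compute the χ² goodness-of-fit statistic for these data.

0.119

Total ratio parts = 16. Expected numbers out of 297:
  red-kerneled: 297 × 15/16 = 278.4375
  white-kerneled: 297 × 1/16 = 18.5625
χ² = Σ (O − E)² / E
  red-kerneled: (277 − 278.4375)² / 278.4375 = 0.0074
  white-kerneled: (20 − 18.5625)² / 18.5625 = 0.1113
χ² = 0.0074 + 0.1113 = 0.1187 ≈ 0.119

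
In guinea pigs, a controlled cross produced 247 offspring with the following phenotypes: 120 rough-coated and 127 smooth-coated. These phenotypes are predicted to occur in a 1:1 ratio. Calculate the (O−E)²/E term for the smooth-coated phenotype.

0.099

The 1:1 ratio has 2 parts, so with N = 247 the expected counts are:
  rough-coated: 247 × 1/2 = 123.5
  smooth-coated: 247 × 1/2 = 123.5
Contribution of smooth-coated: (127 − 123.5)² / 123.5 = 0.0992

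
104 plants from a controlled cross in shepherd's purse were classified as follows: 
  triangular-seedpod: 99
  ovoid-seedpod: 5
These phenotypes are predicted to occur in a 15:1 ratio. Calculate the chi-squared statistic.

Under the 15:1 hypothesis (Σ ratio = 16, N = 104):
  triangular-seedpod: 104 × 15/16 = 97.5
  ovoid-seedpod: 104 × 1/16 = 6.5
χ² = Σ (O − E)² / E
  triangular-seedpod: (99 − 97.5)² / 97.5 = 0.0231
  ovoid-seedpod: (5 − 6.5)² / 6.5 = 0.3462
χ² = 0.0231 + 0.3462 = 0.3693 ≈ 0.369

0.369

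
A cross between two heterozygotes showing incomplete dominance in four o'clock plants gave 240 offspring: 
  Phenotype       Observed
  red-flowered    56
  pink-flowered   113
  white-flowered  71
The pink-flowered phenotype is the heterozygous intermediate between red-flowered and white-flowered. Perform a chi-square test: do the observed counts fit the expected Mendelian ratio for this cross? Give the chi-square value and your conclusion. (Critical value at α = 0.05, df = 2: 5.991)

2.692; consistent

With incomplete dominance, a heterozygote × heterozygote cross gives a 1:2:1 phenotypic ratio.
The 1:2:1 ratio has 4 parts, so with N = 240 the expected counts are:
  red-flowered: 240 × 1/4 = 60
  pink-flowered: 240 × 2/4 = 120
  white-flowered: 240 × 1/4 = 60
χ² = Σ (O − E)² / E
  red-flowered: (56 − 60)² / 60 = 0.2667
  pink-flowered: (113 − 120)² / 120 = 0.4083
  white-flowered: (71 − 60)² / 60 = 2.0167
χ² = 0.2667 + 0.4083 + 2.0167 = 2.6917 ≈ 2.692
Degrees of freedom = 3 − 1 = 2; critical value at α = 0.05 is 5.991.
Since 2.692 < 5.991, we fail to reject the null hypothesis — the data are consistent with the 1:2:1 ratio.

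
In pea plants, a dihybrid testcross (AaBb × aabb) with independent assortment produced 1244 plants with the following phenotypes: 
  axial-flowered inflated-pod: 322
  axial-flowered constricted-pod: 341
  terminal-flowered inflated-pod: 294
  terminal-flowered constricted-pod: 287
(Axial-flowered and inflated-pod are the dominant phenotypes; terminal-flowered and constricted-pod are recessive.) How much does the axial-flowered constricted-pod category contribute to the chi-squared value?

A dihybrid testcross with independent assortment gives a 1:1:1:1 ratio.
The 1:1:1:1 ratio has 4 parts, so with N = 1244 the expected counts are:
  axial-flowered inflated-pod: 1244 × 1/4 = 311
  axial-flowered constricted-pod: 1244 × 1/4 = 311
  terminal-flowered inflated-pod: 1244 × 1/4 = 311
  terminal-flowered constricted-pod: 1244 × 1/4 = 311
Contribution of axial-flowered constricted-pod: (341 − 311)² / 311 = 2.8939

2.894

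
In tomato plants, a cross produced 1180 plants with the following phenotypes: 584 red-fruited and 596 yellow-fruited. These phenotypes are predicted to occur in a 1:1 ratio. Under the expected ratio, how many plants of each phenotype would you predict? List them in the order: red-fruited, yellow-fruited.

590, 590

Under the 1:1 hypothesis (Σ ratio = 2, N = 1180):
  red-fruited: 1180 × 1/2 = 590
  yellow-fruited: 1180 × 1/2 = 590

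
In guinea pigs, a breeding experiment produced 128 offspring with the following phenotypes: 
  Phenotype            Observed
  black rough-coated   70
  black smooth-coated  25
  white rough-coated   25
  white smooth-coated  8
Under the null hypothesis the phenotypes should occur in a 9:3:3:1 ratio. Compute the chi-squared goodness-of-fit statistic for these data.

The 9:3:3:1 ratio has 16 parts, so with N = 128 the expected counts are:
  black rough-coated: 128 × 9/16 = 72
  black smooth-coated: 128 × 3/16 = 24
  white rough-coated: 128 × 3/16 = 24
  white smooth-coated: 128 × 1/16 = 8
χ² = Σ (O − E)² / E
  black rough-coated: (70 − 72)² / 72 = 0.0556
  black smooth-coated: (25 − 24)² / 24 = 0.0417
  white rough-coated: (25 − 24)² / 24 = 0.0417
  white smooth-coated: (8 − 8)² / 8 = 0.0000
χ² = 0.0556 + 0.0417 + 0.0417 + 0.0000 = 0.139

0.139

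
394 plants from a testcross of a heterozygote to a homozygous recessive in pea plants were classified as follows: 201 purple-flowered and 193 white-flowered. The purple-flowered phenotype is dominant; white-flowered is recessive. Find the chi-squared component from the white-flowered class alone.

0.081

A testcross of a heterozygote (Aa × aa) gives a 1:1 phenotypic ratio.
Total ratio parts = 2. Expected numbers out of 394:
  purple-flowered: 394 × 1/2 = 197
  white-flowered: 394 × 1/2 = 197
Contribution of white-flowered: (193 − 197)² / 197 = 0.0812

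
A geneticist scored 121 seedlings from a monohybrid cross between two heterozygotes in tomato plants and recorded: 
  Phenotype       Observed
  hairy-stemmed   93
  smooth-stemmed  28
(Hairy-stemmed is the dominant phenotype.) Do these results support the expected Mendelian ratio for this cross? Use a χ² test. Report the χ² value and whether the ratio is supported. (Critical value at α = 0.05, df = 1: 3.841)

For a monohybrid cross between heterozygotes with complete dominance, the expected phenotypic ratio is 3:1.
Expected counts for N = 121 under a 3:1 ratio (total parts = 4):
  hairy-stemmed: 121 × 3/4 = 90.75
  smooth-stemmed: 121 × 1/4 = 30.25
χ² = Σ (O − E)² / E
  hairy-stemmed: (93 − 90.75)² / 90.75 = 0.0558
  smooth-stemmed: (28 − 30.25)² / 30.25 = 0.1674
χ² = 0.0558 + 0.1674 = 0.2232 ≈ 0.223
Degrees of freedom = 2 − 1 = 1; critical value at α = 0.05 is 3.841.
Since 0.223 < 3.841, we fail to reject the null hypothesis — the data are consistent with the 3:1 ratio.

0.223; consistent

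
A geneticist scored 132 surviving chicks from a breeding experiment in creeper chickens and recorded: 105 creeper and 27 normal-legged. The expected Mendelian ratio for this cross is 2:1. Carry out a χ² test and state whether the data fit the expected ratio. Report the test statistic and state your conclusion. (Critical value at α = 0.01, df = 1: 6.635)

Expected counts for N = 132 under a 2:1 ratio (total parts = 3):
  creeper: 132 × 2/3 = 88
  normal-legged: 132 × 1/3 = 44
χ² = Σ (O − E)² / E
  creeper: (105 − 88)² / 88 = 3.2841
  normal-legged: (27 − 44)² / 44 = 6.5682
χ² = 3.2841 + 6.5682 = 9.8523 ≈ 9.852
Degrees of freedom = 2 − 1 = 1; critical value at α = 0.01 is 6.635.
Since 9.852 > 6.635, we reject the null hypothesis — the data do not fit the 2:1 ratio.

9.852; not consistent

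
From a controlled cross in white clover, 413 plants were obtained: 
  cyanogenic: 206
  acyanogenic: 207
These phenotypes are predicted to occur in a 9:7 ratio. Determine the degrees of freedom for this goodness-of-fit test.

1

A goodness-of-fit test with 2 phenotype classes has df = 2 − 1 = 1.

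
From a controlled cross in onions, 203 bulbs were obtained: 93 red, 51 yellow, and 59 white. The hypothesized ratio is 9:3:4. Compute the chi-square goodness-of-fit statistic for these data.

Expected counts for N = 203 under a 9:3:4 ratio (total parts = 16):
  red: 203 × 9/16 = 114.1875
  yellow: 203 × 3/16 = 38.0625
  white: 203 × 4/16 = 50.75
χ² = Σ (O − E)² / E
  red: (93 − 114.1875)² / 114.1875 = 3.9313
  yellow: (51 − 38.0625)² / 38.0625 = 4.3975
  white: (59 − 50.75)² / 50.75 = 1.3411
χ² = 3.9313 + 4.3975 + 1.3411 = 9.6699 ≈ 9.670

9.670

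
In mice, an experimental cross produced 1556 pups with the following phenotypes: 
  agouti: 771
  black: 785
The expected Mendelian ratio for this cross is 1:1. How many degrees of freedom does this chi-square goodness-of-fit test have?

1

A goodness-of-fit test with 2 phenotype classes has df = 2 − 1 = 1.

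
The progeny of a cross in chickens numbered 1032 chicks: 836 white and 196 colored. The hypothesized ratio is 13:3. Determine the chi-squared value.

0.040

Total ratio parts = 16. Expected numbers out of 1032:
  white: 1032 × 13/16 = 838.5
  colored: 1032 × 3/16 = 193.5
χ² = Σ (O − E)² / E
  white: (836 − 838.5)² / 838.5 = 0.0075
  colored: (196 − 193.5)² / 193.5 = 0.0323
χ² = 0.0075 + 0.0323 = 0.0398 ≈ 0.040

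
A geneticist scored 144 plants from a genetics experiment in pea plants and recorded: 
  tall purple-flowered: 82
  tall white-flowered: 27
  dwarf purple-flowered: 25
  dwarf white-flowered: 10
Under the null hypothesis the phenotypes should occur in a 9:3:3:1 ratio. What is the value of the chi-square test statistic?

0.272

Total ratio parts = 16. Expected numbers out of 144:
  tall purple-flowered: 144 × 9/16 = 81
  tall white-flowered: 144 × 3/16 = 27
  dwarf purple-flowered: 144 × 3/16 = 27
  dwarf white-flowered: 144 × 1/16 = 9
χ² = Σ (O − E)² / E
  tall purple-flowered: (82 − 81)² / 81 = 0.0123
  tall white-flowered: (27 − 27)² / 27 = 0.0000
  dwarf purple-flowered: (25 − 27)² / 27 = 0.1481
  dwarf white-flowered: (10 − 9)² / 9 = 0.1111
χ² = 0.0123 + 0.0000 + 0.1481 + 0.1111 = 0.2715 ≈ 0.272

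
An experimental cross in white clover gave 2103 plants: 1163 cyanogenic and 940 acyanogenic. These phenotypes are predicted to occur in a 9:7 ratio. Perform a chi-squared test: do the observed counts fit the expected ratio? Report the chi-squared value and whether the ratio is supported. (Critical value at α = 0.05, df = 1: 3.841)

The 9:7 ratio has 16 parts, so with N = 2103 the expected counts are:
  cyanogenic: 2103 × 9/16 = 1182.9375
  acyanogenic: 2103 × 7/16 = 920.0625
χ² = Σ (O − E)² / E
  cyanogenic: (1163 − 1182.9375)² / 1182.9375 = 0.3360
  acyanogenic: (940 − 920.0625)² / 920.0625 = 0.4320
χ² = 0.3360 + 0.4320 = 0.768
Degrees of freedom = 2 − 1 = 1; critical value at α = 0.05 is 3.841.
Since 0.768 < 3.841, we fail to reject the null hypothesis — the data are consistent with the 9:7 ratio.

0.768; consistent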